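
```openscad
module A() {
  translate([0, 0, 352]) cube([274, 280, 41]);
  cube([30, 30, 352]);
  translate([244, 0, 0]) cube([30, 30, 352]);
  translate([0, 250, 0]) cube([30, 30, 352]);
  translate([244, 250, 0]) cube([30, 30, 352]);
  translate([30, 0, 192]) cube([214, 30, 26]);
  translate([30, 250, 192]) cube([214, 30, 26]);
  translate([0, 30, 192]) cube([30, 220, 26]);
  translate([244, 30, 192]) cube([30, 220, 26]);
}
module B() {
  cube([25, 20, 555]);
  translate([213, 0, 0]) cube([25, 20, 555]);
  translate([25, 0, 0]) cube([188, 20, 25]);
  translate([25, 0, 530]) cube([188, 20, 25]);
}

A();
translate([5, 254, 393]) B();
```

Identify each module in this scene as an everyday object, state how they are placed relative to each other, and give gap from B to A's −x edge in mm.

The picture frame's min-x is at 5; the stool's min-x is 0; gap = 5 mm.

A is a stool. B is a picture frame. The picture frame is on top of the stool. The gap from the picture frame to the stool's −x edge is 5 mm.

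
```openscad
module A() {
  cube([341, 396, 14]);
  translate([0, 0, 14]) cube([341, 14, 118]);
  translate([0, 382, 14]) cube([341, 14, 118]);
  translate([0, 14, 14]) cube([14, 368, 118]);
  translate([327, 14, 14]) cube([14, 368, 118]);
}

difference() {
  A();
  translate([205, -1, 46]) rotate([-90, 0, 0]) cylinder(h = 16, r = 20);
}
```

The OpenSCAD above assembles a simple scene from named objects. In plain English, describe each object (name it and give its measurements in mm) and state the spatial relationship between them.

A is an open-topped rectangular box: outside dimensions 341×396×132 mm, with a uniform wall and base thickness of 14 mm. The base is a full 341×396 slab on the floor; four walls sit on top of the base. The front and back walls (the −y and +y sides) span the full width; the two side walls fit between them.

The open box has a circular hole of radius 20 mm through its front wall, centred at (x = 205, z = 46).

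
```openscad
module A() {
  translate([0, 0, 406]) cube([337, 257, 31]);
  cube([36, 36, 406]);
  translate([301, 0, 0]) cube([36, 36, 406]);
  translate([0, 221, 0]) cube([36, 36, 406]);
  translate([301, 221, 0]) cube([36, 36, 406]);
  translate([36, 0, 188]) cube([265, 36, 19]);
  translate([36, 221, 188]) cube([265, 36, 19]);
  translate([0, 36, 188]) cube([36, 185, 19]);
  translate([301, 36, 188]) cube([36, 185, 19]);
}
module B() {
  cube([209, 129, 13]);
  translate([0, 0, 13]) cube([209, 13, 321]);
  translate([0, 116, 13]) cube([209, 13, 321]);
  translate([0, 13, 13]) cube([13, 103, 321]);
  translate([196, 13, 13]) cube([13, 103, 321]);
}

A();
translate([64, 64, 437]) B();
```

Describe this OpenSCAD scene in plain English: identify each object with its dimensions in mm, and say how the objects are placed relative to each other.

A is a simple wooden stool: a rectangular seat 337 mm (x) by 257 mm (y), 31 mm thick, top face at z = 437 mm, on four square legs, each 36×36 mm in cross-section. The legs rest on z = 0, each flush with a corner of the seat. Four stretchers, 36 mm wide and 19 mm tall, connect adjacent legs with their undersides at z = 188 mm, each running between the inner faces of the legs it joins and aligned with the legs' outer faces on the other axis.

B is an open-topped rectangular box: outside dimensions 209×129×334 mm, with a uniform wall and base thickness of 13 mm. The base is a full 209×129 slab on the floor; four walls sit on top of the base. The front and back walls (the −y and +y sides) span the full width; the two side walls fit between them.

The open box is on top of the stool, centred.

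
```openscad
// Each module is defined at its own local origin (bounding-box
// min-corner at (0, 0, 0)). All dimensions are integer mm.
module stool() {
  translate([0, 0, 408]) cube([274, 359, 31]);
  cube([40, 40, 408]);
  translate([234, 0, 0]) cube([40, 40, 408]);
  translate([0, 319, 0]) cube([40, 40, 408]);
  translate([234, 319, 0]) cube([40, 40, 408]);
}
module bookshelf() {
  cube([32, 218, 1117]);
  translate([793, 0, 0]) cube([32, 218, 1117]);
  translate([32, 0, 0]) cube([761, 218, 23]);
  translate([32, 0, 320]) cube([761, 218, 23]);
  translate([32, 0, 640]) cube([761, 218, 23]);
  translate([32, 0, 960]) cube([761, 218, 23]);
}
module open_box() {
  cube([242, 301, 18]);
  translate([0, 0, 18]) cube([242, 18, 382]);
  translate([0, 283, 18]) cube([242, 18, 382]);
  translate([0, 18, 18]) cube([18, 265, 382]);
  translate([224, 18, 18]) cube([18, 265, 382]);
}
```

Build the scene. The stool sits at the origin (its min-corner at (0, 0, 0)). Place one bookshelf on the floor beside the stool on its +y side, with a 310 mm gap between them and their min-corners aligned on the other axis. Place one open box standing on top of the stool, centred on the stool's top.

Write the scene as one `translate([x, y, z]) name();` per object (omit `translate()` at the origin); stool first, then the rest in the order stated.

stool();
translate([0, 669, 0]) bookshelf();
translate([16, 29, 439]) open_box();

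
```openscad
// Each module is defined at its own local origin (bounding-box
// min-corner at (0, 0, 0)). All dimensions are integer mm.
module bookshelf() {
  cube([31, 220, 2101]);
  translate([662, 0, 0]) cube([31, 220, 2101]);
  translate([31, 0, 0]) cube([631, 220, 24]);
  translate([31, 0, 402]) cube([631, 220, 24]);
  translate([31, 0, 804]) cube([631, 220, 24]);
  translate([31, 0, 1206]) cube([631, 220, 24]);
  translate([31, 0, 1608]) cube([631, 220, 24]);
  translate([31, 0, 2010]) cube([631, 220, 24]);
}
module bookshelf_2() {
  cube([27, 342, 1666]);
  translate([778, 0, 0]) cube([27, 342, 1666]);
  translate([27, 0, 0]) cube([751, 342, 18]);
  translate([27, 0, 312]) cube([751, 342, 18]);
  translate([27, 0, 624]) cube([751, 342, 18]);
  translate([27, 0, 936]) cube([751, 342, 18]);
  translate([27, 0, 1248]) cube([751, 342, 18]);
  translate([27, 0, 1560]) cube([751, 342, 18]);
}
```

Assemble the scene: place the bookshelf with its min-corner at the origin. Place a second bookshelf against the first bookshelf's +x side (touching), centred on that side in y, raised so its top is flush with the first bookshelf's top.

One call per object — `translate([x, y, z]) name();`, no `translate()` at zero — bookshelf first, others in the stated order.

bookshelf();
translate([693, -61, 435]) bookshelf_2();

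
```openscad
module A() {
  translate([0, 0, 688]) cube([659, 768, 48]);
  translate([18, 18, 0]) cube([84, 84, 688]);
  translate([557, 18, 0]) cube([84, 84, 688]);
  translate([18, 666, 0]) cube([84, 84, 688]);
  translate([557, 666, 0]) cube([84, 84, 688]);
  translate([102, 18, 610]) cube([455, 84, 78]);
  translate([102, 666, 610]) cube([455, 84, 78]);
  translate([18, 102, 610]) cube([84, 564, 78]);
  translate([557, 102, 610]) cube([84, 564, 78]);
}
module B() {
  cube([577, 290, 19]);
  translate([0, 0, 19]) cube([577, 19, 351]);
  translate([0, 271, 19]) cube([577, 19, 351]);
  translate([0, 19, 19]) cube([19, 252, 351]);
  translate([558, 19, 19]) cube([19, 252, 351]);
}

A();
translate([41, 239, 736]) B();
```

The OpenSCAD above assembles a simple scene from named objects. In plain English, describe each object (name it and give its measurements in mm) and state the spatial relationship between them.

A is a rectangular dining table. The top is 659×768×48 mm with its upper surface at z = 736 mm. It stands on four 84×84 mm square legs, each inset 18 mm from the nearest pair of top edges, running from the floor to the underside of the top. Four apron rails, 84 mm thick and 78 mm tall, run between adjacent legs with their top edges flush with the underside of the top and their outer faces flush with the legs' outer faces.

B is an open storage box with external size 577×290×370 mm and wall thickness 19 mm (the base is also 19 mm thick). The base covers the whole footprint; the four walls stand on the base, with the y-facing walls full-width and the x-facing walls fitting between their inner faces.

The open box is on top of the table, centred.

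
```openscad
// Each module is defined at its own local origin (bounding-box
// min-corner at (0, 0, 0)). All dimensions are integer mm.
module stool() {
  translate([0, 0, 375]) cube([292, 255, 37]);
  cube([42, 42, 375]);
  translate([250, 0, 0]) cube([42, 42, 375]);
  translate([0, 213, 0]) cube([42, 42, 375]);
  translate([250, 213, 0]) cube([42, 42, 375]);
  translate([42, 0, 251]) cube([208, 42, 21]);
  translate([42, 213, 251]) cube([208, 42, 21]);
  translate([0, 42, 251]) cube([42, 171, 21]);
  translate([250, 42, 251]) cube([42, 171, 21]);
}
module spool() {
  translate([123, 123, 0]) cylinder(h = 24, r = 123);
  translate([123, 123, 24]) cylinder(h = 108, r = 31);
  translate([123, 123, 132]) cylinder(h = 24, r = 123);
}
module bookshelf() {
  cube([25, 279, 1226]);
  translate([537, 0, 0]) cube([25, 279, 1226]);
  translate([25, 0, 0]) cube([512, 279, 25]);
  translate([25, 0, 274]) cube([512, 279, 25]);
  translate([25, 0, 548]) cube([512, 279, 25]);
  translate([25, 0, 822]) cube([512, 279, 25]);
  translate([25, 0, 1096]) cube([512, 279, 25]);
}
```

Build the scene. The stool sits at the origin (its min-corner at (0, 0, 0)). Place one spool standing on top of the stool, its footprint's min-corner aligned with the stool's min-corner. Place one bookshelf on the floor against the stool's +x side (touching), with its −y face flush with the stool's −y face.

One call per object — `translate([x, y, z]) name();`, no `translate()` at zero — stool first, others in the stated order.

stool();
translate([0, 0, 412]) spool();
translate([292, 0, 0]) bookshelf();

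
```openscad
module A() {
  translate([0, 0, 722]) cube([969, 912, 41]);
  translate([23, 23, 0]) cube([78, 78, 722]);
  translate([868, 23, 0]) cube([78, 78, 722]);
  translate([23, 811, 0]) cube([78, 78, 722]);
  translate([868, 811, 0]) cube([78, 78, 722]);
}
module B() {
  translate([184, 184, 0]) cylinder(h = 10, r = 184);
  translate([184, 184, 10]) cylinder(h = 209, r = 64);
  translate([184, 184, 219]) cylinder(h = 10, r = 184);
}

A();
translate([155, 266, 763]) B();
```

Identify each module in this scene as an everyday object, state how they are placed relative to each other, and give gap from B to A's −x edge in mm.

The spool's min-x is at 155; the table's min-x is 0; gap = 155 mm.

A is a table. B is a spool. The spool is on top of the table. The gap from the spool to the table's −x edge is 155 mm.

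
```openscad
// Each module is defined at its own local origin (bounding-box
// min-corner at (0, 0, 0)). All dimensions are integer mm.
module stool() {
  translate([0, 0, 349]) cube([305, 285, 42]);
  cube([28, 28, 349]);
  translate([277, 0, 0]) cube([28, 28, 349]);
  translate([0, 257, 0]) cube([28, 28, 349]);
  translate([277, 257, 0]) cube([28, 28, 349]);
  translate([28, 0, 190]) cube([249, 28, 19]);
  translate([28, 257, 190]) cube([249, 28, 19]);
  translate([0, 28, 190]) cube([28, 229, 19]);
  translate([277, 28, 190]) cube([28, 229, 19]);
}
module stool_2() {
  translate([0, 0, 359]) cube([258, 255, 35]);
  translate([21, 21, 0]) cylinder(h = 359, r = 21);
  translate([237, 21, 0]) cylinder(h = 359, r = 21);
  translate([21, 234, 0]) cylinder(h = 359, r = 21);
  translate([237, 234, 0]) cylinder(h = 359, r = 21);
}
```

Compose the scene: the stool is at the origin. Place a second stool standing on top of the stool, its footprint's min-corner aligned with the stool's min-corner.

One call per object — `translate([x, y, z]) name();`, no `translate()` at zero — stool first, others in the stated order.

stool();
translate([0, 0, 391]) stool_2();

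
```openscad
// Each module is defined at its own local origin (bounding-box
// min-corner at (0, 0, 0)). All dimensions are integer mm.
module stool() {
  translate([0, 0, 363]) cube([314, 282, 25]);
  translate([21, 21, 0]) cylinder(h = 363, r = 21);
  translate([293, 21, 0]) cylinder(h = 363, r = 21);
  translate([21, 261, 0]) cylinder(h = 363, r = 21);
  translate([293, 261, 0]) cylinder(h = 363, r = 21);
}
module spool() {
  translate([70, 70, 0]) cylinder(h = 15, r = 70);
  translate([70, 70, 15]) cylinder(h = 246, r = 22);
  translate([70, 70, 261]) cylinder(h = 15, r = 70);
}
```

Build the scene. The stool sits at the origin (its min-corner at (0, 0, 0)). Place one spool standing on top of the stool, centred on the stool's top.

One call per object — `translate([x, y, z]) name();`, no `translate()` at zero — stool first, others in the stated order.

stool();
translate([87, 71, 388]) spool();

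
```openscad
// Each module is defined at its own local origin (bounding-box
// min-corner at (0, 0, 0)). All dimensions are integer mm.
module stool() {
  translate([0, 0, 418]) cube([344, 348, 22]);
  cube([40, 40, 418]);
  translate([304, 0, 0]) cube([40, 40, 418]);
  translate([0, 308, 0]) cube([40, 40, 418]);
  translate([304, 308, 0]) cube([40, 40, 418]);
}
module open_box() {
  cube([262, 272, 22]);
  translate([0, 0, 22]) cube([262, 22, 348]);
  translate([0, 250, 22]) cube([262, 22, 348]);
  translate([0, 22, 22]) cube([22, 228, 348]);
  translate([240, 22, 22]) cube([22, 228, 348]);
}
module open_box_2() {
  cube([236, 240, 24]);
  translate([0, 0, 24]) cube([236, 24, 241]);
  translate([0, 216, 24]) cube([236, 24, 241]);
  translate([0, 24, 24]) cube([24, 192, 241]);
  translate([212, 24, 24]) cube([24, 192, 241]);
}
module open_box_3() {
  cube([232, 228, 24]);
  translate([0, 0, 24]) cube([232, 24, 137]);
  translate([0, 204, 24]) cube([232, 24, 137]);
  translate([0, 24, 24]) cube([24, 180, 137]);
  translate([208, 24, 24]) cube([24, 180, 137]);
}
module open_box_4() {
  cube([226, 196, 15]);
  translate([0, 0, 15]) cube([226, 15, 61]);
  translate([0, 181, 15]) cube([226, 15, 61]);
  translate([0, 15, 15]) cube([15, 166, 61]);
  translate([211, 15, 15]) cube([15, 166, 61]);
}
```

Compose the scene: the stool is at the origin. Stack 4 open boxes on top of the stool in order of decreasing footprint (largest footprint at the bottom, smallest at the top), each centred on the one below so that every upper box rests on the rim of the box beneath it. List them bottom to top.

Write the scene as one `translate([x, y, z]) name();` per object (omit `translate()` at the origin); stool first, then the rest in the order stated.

stool();
translate([41, 38, 440]) open_box();
translate([54, 54, 810]) open_box_2();
translate([56, 60, 1075]) open_box_3();
translate([59, 76, 1236]) open_box_4();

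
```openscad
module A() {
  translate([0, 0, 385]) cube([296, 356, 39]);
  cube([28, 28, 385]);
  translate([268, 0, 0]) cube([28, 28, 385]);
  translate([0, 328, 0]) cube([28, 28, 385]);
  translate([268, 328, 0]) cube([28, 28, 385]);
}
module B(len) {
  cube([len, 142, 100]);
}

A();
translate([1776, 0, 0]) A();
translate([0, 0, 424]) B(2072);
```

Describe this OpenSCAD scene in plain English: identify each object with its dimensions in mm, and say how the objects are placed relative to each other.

A is a four-legged stool. The seat is 296×356 mm, 39 mm thick, top at z = 424 mm. It stands on four square legs, each 28×28 mm in cross-section, from z = 0 to the seat underside, each flush with a corner of the seat.

B is a rectangular beam 2072 mm long (x), 142 mm deep (y), 100 mm thick (z).

The beam spans the tops of two stools placed 1480 mm apart, resting at z = 424 mm.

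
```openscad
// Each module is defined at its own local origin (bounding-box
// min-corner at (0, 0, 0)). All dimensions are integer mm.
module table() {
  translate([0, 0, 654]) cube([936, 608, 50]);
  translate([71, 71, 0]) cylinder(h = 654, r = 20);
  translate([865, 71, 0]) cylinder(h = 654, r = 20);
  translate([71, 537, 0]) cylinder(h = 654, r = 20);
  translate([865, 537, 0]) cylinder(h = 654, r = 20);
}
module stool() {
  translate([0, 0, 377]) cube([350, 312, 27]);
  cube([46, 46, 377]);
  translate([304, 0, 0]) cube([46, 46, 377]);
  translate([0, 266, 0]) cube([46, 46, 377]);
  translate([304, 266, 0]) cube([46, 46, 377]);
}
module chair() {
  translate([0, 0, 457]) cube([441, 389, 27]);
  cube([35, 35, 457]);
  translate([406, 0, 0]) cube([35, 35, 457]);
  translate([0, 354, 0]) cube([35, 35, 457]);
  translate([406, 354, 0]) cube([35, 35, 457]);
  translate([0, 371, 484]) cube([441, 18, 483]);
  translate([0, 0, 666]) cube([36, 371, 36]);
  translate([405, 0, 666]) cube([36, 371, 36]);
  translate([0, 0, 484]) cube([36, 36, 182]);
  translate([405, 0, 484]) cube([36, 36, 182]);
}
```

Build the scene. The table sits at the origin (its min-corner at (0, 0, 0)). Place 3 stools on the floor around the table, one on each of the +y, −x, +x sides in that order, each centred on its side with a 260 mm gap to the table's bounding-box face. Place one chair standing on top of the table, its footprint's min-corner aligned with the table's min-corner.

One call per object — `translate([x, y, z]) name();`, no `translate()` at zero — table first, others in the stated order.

table();
translate([293, 868, 0]) stool();
translate([-610, 148, 0]) stool();
translate([1196, 148, 0]) stool();
translate([0, 0, 704]) chair();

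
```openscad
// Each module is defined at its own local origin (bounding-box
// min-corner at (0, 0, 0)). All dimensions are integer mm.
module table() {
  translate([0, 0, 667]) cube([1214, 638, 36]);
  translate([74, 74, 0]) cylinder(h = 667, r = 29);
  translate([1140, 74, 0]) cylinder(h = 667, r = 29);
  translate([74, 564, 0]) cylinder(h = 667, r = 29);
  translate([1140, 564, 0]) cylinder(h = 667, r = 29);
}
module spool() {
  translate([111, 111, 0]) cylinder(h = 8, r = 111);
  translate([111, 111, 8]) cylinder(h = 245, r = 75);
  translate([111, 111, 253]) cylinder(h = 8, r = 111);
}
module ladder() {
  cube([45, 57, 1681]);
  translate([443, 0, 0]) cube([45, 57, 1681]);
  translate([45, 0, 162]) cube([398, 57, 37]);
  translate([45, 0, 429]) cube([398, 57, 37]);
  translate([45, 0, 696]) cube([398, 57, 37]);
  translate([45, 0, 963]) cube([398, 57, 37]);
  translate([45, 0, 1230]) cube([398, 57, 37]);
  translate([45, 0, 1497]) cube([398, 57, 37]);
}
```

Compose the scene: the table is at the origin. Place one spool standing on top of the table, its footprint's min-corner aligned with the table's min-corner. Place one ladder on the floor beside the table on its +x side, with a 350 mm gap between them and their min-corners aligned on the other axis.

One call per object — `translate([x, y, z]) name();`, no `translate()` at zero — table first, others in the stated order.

table();
translate([0, 0, 703]) spool();
translate([1564, 0, 0]) ladder();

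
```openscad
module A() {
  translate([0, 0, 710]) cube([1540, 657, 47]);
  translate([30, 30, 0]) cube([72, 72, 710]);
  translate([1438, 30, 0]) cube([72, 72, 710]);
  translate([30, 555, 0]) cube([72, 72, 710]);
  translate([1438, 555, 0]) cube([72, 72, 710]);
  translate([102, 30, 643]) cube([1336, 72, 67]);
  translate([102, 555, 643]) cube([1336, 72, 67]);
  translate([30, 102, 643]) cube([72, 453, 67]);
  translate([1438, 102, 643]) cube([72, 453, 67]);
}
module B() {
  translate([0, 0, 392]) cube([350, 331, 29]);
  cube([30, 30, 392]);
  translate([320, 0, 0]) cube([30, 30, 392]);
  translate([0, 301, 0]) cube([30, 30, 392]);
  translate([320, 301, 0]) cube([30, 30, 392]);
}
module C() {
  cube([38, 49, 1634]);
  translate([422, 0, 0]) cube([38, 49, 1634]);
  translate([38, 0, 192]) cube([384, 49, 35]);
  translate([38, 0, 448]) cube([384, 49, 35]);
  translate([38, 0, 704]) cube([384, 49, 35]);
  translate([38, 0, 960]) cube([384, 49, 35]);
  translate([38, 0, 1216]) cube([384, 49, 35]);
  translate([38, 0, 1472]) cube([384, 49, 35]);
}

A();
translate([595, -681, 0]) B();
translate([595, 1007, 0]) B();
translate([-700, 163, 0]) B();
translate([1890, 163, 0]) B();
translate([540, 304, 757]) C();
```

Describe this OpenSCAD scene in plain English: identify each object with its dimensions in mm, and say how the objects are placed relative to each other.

A is a rectangular dining table. The top is 1540×657×47 mm with its upper surface at z = 757 mm. It stands on four 72×72 mm square legs, each inset 30 mm from the nearest pair of top edges, running from the floor to the underside of the top. Four apron rails, 72 mm thick and 67 mm tall, run between adjacent legs with their top edges flush with the underside of the top and their outer faces flush with the legs' outer faces.

B is a four-legged stool. The seat is 350×331 mm, 29 mm thick, top at z = 421 mm. It stands on four square legs, each 30×30 mm in cross-section, from z = 0 to the seat underside, each flush with a corner of the seat.

C is a straight ladder. Two 38×49 mm vertical rails, 1634 mm tall, stand 460 mm apart (outside-to-outside) with their front faces coplanar on the −y side. 6 rungs, each 49 mm deep and 35 mm tall, span between the inner faces of the rails, front faces flush with the rails. The lowest rung's underside is at z = 192 mm and rungs are spaced 256 mm apart (underside to underside).

Four stools sit around the table at the −y, +y, −x, +x sides. The ladder is on top of the table, centred.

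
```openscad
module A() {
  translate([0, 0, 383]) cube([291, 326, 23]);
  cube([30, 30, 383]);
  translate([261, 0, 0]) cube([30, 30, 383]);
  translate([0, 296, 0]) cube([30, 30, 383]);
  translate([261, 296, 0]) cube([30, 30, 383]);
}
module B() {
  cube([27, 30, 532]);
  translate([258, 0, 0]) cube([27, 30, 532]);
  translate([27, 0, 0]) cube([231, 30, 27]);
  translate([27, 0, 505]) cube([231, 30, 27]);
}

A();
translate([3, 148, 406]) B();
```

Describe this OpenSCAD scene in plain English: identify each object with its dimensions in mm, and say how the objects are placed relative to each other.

A is a simple wooden stool: a rectangular seat 291 mm (x) by 326 mm (y), 23 mm thick, top face at z = 406 mm, on four square legs, each 30×30 mm in cross-section. The legs rest on z = 0, each flush with a corner of the seat.

B is a rectangular picture frame lying in the x–z plane (depth along y). The opening is 231 mm wide (x) by 478 mm tall (z), surrounded by a border 27 mm wide on all four sides. The frame is 30 mm deep and is made of two full-height vertical stiles with two horizontal rails fitted between them.

The picture frame is on top of the stool, centred.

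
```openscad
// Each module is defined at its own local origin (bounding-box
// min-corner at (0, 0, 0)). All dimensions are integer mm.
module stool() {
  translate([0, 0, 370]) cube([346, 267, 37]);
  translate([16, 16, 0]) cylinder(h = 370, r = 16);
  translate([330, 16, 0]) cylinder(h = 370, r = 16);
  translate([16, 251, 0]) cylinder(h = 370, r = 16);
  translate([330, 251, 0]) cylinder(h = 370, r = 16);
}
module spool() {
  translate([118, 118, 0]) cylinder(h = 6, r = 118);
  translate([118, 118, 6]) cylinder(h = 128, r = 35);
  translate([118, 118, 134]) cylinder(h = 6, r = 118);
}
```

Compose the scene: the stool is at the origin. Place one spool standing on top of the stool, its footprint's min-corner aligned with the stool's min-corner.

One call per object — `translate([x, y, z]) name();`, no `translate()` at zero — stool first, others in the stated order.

stool();
translate([0, 0, 407]) spool();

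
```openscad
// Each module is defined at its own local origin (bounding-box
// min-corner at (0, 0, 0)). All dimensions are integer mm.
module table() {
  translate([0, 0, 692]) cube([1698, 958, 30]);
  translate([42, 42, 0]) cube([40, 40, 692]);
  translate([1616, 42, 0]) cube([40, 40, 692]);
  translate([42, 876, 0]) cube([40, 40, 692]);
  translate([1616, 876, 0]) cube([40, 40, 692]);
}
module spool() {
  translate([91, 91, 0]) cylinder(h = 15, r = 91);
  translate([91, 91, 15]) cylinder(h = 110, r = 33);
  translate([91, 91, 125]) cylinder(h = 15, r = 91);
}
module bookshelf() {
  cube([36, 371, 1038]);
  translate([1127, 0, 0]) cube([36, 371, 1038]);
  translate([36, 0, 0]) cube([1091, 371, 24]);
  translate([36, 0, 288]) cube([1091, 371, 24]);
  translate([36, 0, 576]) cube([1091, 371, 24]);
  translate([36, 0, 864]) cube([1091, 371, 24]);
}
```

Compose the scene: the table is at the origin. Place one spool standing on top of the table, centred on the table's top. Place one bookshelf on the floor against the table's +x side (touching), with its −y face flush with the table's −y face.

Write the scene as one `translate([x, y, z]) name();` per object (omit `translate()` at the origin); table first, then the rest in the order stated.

table();
translate([758, 388, 722]) spool();
translate([1698, 0, 0]) bookshelf();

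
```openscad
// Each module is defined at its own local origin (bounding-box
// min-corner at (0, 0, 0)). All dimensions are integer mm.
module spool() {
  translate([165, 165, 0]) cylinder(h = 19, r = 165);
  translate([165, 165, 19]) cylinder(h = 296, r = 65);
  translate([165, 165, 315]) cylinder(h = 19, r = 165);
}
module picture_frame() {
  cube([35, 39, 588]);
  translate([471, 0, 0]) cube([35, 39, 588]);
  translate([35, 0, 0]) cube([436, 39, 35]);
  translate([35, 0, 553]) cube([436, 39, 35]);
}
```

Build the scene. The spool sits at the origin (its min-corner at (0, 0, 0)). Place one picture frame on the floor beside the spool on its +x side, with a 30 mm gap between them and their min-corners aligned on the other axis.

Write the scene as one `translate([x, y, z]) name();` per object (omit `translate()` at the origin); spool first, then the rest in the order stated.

spool();
translate([360, 0, 0]) picture_frame();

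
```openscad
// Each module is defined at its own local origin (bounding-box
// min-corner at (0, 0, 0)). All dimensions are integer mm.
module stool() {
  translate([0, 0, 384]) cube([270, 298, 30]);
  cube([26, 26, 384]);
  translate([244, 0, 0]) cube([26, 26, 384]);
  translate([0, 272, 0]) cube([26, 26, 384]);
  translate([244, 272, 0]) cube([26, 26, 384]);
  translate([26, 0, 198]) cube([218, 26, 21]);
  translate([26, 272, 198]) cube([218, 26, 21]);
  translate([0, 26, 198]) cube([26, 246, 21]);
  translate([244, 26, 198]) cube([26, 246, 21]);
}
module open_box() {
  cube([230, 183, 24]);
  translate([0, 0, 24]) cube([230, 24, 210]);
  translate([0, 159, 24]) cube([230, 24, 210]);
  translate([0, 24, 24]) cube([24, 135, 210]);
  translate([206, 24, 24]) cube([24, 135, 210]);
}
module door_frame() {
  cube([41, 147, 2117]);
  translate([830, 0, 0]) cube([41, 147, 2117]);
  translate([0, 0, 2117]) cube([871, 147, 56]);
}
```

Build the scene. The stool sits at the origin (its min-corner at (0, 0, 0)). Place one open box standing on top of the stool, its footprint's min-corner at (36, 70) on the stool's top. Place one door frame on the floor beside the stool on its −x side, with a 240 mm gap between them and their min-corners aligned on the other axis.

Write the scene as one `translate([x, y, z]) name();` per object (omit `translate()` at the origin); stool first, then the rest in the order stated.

stool();
translate([36, 70, 414]) open_box();
translate([-1111, 0, 0]) door_frame();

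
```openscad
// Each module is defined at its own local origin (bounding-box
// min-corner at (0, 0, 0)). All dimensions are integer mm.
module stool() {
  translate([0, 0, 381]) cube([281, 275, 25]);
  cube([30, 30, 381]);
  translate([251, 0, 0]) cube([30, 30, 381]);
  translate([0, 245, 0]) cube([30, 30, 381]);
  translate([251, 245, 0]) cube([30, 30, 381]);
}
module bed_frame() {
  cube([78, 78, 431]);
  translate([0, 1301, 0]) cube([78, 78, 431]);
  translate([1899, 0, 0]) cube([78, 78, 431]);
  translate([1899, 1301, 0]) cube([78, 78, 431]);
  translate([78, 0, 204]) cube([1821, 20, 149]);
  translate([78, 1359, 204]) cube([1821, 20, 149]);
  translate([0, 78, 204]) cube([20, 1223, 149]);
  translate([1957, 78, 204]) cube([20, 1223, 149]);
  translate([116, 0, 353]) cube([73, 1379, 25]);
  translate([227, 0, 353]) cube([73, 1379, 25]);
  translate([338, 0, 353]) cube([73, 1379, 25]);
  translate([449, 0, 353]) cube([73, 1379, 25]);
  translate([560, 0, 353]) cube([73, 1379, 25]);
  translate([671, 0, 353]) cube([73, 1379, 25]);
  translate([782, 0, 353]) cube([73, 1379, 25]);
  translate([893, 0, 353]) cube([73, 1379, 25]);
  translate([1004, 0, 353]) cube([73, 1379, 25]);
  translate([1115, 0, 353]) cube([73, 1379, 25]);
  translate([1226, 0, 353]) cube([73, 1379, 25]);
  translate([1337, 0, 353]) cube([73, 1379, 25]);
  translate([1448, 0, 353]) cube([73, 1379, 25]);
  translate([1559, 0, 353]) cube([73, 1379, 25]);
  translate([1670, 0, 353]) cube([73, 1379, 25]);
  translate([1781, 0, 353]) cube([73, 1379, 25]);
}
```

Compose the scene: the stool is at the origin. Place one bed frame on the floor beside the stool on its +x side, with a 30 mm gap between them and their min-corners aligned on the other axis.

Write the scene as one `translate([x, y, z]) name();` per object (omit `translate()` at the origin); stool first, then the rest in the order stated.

stool();
translate([311, 0, 0]) bed_frame();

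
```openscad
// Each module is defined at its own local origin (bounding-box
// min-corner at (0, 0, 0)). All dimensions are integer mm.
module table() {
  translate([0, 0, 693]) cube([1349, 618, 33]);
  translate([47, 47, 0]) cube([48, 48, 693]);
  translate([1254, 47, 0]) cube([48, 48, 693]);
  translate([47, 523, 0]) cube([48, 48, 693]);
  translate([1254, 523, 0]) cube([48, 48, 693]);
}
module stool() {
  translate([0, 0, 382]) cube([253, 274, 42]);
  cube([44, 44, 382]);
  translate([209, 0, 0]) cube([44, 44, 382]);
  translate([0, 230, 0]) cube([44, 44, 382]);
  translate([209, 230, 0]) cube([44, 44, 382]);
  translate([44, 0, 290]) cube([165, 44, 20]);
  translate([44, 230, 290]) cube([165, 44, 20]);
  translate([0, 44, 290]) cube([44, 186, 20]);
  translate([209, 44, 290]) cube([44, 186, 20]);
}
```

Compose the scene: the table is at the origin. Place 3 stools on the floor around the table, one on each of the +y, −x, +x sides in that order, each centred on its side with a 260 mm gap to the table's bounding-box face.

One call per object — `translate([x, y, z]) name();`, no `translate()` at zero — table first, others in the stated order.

table();
translate([548, 878, 0]) stool();
translate([-513, 172, 0]) stool();
translate([1609, 172, 0]) stool();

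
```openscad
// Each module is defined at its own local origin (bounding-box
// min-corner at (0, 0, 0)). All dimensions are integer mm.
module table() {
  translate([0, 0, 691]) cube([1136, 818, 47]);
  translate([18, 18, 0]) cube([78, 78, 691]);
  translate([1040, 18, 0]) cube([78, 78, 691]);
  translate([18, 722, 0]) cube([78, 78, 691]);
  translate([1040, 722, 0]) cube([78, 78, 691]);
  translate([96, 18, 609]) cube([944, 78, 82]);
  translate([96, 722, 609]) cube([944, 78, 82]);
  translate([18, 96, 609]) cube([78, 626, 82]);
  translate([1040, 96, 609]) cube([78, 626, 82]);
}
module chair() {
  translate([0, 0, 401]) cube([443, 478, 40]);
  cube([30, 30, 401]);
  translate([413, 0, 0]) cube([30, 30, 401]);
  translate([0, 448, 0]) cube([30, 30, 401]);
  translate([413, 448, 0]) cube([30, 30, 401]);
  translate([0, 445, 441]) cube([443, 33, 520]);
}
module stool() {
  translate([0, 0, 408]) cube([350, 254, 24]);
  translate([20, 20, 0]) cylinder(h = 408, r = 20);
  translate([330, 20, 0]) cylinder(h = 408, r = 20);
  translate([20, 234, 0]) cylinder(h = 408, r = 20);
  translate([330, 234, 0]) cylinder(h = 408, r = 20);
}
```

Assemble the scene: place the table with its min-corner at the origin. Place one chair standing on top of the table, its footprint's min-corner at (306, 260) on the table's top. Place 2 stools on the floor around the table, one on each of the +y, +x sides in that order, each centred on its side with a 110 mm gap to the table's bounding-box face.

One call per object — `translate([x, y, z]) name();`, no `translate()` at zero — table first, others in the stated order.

table();
translate([306, 260, 738]) chair();
translate([393, 928, 0]) stool();
translate([1246, 282, 0]) stool();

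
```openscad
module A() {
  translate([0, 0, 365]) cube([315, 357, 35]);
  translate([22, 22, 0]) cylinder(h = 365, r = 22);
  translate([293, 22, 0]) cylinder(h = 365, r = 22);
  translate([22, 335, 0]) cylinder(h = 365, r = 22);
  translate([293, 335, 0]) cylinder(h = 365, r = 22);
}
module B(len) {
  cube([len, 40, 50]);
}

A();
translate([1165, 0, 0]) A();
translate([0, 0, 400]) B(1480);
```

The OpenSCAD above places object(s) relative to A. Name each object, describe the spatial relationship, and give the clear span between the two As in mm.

A is a stool. B is a beam. A beam spans the tops of two stools. The clear span between the two stools is 850 mm.

Second stool starts at x = 1165; first ends at x = 315; clear span = 1165 − 315 = 850 mm.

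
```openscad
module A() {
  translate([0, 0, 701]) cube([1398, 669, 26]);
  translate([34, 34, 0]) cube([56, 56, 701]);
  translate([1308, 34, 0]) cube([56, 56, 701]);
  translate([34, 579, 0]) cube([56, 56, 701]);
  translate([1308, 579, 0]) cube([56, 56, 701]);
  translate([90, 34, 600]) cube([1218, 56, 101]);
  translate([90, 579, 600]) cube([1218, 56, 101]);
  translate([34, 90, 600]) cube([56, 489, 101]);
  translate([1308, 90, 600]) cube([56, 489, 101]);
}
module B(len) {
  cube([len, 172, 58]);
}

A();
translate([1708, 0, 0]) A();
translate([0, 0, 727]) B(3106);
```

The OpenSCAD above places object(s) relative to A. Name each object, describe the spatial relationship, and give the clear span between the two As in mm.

Second table starts at x = 1708; first ends at x = 1398; clear span = 1708 − 1398 = 310 mm.

A is a table. B is a beam. A beam spans the tops of two tables. The clear span between the two tables is 310 mm.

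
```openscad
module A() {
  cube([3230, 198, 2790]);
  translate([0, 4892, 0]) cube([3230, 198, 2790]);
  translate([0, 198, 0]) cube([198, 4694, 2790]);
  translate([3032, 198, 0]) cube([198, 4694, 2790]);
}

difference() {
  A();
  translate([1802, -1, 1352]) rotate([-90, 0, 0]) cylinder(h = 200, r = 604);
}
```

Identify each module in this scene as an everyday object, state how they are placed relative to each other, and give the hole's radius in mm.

A is a house frame. The house frame has a circular hole through its front wall. The hole's radius is 604 mm.

The subtracted cylinder has r = 604 mm.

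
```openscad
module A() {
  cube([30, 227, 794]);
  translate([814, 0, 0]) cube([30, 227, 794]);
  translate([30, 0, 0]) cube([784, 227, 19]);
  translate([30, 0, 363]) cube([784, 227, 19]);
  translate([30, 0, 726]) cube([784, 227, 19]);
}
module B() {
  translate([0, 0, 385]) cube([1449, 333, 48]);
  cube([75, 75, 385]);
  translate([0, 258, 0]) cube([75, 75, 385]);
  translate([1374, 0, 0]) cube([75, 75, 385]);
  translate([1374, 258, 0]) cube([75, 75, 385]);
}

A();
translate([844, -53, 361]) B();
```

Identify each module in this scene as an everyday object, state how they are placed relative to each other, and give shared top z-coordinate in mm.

Both tops at z = 794 mm.

A is a bookshelf. B is a bench. The bench is beside the bookshelf with their tops flush at z = 794. The shared top z-coordinate is 794 mm.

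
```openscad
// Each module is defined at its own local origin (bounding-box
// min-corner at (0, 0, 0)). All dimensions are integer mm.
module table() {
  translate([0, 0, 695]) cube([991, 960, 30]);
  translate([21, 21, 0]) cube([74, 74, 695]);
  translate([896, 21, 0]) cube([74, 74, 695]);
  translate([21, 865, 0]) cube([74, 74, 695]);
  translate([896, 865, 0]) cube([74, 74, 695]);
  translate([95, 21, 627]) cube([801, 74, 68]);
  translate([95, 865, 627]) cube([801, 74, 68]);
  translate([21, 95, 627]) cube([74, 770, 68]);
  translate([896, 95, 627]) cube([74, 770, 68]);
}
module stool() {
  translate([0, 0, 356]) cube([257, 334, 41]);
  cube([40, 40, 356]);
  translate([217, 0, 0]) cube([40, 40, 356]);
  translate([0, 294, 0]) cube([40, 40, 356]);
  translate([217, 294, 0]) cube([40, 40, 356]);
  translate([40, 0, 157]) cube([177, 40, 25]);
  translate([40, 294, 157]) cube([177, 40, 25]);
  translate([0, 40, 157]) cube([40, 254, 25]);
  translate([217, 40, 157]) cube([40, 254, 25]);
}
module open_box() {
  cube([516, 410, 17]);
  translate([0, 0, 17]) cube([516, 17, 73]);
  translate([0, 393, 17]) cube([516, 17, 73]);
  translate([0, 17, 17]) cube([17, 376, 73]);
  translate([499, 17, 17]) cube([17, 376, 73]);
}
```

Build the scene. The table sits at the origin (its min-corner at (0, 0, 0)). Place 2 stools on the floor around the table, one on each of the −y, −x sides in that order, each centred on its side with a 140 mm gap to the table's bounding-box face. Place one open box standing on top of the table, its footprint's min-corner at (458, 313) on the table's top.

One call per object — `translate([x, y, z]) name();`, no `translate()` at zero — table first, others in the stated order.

table();
translate([367, -474, 0]) stool();
translate([-397, 313, 0]) stool();
translate([458, 313, 725]) open_box();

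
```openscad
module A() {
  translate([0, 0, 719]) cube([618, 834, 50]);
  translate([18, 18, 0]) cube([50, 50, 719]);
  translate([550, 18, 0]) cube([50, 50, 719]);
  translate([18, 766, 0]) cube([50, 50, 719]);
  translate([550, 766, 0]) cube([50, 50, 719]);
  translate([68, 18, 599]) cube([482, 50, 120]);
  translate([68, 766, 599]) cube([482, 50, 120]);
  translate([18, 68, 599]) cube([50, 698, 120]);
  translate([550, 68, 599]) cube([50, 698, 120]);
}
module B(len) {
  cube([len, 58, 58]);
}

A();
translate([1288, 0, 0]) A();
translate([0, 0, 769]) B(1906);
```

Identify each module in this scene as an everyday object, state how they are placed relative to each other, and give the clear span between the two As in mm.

Second table starts at x = 1288; first ends at x = 618; clear span = 1288 − 618 = 670 mm.

A is a table. B is a beam. A beam spans the tops of two tables. The clear span between the two tables is 670 mm.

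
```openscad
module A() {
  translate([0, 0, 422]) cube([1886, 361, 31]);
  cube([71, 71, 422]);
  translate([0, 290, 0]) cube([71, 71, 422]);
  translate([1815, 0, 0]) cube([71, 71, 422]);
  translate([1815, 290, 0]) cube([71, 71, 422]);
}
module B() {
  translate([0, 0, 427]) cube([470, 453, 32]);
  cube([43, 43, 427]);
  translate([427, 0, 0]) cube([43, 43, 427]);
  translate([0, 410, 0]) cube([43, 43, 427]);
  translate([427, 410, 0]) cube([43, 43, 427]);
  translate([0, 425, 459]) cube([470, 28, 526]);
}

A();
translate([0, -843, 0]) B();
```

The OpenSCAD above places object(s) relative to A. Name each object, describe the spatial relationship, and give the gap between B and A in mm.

A is a bench. B is a chair. The chair is on the floor beside the bench on its −y side. The gap between the chair and the bench is 390 mm.

The chair's nearest face is 390 mm from the bench's −y face.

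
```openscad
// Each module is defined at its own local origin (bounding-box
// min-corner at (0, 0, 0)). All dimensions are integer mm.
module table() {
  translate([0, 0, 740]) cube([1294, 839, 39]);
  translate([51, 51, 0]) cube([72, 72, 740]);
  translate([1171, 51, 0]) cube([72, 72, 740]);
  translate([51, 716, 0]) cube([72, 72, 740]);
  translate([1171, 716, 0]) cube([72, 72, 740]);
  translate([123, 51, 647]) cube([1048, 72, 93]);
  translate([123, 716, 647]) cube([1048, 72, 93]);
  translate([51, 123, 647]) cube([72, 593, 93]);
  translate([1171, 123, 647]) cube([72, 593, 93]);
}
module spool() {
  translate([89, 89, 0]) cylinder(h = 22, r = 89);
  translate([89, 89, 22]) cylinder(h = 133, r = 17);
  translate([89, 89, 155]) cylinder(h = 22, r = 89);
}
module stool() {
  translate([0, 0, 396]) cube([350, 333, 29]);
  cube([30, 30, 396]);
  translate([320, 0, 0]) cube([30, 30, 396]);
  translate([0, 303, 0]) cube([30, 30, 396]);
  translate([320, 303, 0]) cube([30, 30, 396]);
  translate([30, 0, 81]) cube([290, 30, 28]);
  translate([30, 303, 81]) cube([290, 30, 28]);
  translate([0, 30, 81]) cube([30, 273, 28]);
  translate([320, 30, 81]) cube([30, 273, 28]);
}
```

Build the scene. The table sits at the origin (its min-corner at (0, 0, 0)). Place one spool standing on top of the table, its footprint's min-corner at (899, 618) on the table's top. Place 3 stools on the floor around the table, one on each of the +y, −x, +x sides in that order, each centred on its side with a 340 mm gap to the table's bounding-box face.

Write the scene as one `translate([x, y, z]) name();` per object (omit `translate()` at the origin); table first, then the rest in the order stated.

table();
translate([899, 618, 779]) spool();
translate([472, 1179, 0]) stool();
translate([-690, 253, 0]) stool();
translate([1634, 253, 0]) stool();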